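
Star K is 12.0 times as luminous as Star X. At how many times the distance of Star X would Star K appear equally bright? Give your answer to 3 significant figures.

3.46

Equal flux requires L_K/d_K² = L_X/d_X², so d_K/d_X = √(L_K/L_X)
= √(12.0) = 3.464.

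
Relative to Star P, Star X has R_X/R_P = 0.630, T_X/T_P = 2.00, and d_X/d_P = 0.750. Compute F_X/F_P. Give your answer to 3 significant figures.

11.3

L_X/L_P = (R_X/R_P)²(T_X/T_P)⁴ = (0.630)² × (2.00)⁴ = 6.350.
F_X/F_P = (L_X/L_P)/(d_X/d_P)² = 6.350 / (0.750)² = 11.29.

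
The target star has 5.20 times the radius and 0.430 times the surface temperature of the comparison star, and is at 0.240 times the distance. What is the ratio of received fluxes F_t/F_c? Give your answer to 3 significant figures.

16.0

L_t/L_c = (R_t/R_c)²(T_t/T_c)⁴ = (5.20)² × (0.430)⁴ = 0.9244.
F_t/F_c = (L_t/L_c)/(d_t/d_c)² = 0.9244 / (0.240)² = 16.05.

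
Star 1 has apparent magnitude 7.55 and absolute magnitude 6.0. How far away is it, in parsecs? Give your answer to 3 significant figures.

20.4 pc

m − M = 5 log₁₀(d/10 pc)
7.55 − (6.0) = 1.55 = 5 log₁₀(d/10)
d = 10 × 10^(1.55/5) = 10 × 10^0.310 = 20.42 pc.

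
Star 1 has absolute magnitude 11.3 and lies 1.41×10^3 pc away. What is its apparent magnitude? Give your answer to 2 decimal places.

22.05

m = M + 5 log₁₀(d/10 pc) = 11.3 + 5 log₁₀(1.41×10^3/10)
  = 11.3 + 5 × 2.149 = 11.3 + 10.75 = 22.05.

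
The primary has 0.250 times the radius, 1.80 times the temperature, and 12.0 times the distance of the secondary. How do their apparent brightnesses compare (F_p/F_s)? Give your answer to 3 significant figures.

L_p/L_s = (R_p/R_s)²(T_p/T_s)⁴ = (0.250)² × (1.80)⁴ = 0.6561.
F_p/F_s = (L_p/L_s)/(d_p/d_s)² = 0.6561 / (12.0)² = 0.004556.

0.00456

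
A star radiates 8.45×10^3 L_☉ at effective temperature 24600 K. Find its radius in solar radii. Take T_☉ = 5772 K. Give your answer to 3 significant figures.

5.06 solar radii

R/R_☉ = √(L/L_☉) / (T/T_☉)² = √(8.45×10^3) / (4.262)²
       = 91.92 / 18.16 = 5.061.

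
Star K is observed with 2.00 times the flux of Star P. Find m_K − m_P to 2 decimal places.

-0.75

m_K − m_P = −2.5 log₁₀(F_K/F_P) = −2.5 log₁₀(2.00) = −2.5 × (0.301) = -0.753.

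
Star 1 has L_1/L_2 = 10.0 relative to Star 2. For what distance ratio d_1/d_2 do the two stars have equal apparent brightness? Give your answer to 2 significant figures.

Equal flux requires L_1/d_1² = L_2/d_2², so d_1/d_2 = √(L_1/L_2)
= √(10.0) = 3.162.

3.2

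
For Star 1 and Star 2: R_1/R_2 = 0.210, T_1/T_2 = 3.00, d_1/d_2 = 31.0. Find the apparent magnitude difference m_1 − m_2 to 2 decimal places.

6.07

L_1/L_2 = (0.210)²(3.00)⁴ = 3.572.
F_1/F_2 = (L_1/L_2)/(d_1/d_2)² = 3.572/961.0 = 0.003717.
m_1 − m_2 = −2.5 log₁₀(0.003717) = 6.07.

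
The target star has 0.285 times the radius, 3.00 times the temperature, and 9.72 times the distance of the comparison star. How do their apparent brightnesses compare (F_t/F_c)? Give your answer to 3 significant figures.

0.0696

L_t/L_c = (R_t/R_c)²(T_t/T_c)⁴ = (0.285)² × (3.00)⁴ = 6.579.
F_t/F_c = (L_t/L_c)/(d_t/d_c)² = 6.579 / (9.72)² = 0.06964.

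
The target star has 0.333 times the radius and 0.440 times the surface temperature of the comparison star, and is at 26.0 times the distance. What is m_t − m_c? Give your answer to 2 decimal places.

13.03

L_t/L_c = (0.333)²(0.440)⁴ = 0.004156.
F_t/F_c = (L_t/L_c)/(d_t/d_c)² = 0.004156/676.0 = 6.148×10^-6.
m_t − m_c = −2.5 log₁₀(6.148×10^-6) = 13.03.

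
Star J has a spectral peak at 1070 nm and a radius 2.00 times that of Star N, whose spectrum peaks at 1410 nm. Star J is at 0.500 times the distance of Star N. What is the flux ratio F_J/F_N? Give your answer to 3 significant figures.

Wien's law: T_J/T_N = λ_N/λ_J = 1410/1070 = 1.318.
L_J/L_N = (R_J/R_N)²(T_J/T_N)⁴ = (2.00)²(1.318)⁴ = 12.06.
F_J/F_N = (L_J/L_N)/(d_J/d_N)² = 12.06/(0.500)² = 48.25.

48.2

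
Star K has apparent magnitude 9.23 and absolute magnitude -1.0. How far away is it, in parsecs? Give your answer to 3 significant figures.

m − M = 5 log₁₀(d/10 pc)
9.23 − (-1.0) = 10.23 = 5 log₁₀(d/10)
d = 10 × 10^(10.23/5) = 10 × 10^2.046 = 1112 pc.

1.11×10^3 pc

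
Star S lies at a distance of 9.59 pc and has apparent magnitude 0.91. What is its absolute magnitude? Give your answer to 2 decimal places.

M = m − 5 log₁₀(d/10 pc) = 0.91 − 5 log₁₀(9.59/10)
  = 0.91 − 5 × -0.018 = 0.91 − -0.09 = 1.00.

1.00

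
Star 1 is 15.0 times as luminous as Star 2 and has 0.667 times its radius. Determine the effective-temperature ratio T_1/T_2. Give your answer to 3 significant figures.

2.41

L ∝ R²T⁴ gives T ∝ (L/R²)^(1/4), so
T_1/T_2 = (15.0 / 0.667²)^(1/4) = (33.72)^(1/4) = 2.410.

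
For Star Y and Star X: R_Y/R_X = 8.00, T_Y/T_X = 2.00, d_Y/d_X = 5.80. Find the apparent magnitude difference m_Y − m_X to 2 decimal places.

L_Y/L_X = (8.00)²(2.00)⁴ = 1024.
F_Y/F_X = (L_Y/L_X)/(d_Y/d_X)² = 1024/33.64 = 30.44.
m_Y − m_X = −2.5 log₁₀(30.44) = -3.71.

-3.71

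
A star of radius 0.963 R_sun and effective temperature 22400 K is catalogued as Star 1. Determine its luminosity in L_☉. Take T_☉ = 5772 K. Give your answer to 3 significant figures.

L/L_☉ = (R/R_☉)² (T/T_☉)⁴ = (0.963)² × (22400/5772)⁴
       = 0.9274 × (3.881)⁴ = 0.9274 × 226.8 = 210.3.

210 L_☉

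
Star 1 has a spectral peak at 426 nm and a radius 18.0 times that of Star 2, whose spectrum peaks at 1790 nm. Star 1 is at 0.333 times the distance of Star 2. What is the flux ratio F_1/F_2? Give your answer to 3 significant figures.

9.11×10^5

Wien's law: T_1/T_2 = λ_2/λ_1 = 1790/426 = 4.202.
L_1/L_2 = (R_1/R_2)²(T_1/T_2)⁴ = (18.0)²(4.202)⁴ = 1.010×10^5.
F_1/F_2 = (L_1/L_2)/(d_1/d_2)² = 1.010×10^5/(0.333)² = 9.108×10^5.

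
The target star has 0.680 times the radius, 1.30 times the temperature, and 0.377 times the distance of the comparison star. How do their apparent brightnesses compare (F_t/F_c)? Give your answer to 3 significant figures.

9.29

L_t/L_c = (R_t/R_c)²(T_t/T_c)⁴ = (0.680)² × (1.30)⁴ = 1.321.
F_t/F_c = (L_t/L_c)/(d_t/d_c)² = 1.321 / (0.377)² = 9.292.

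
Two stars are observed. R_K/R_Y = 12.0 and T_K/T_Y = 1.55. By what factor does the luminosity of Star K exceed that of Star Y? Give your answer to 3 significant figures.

831

From the Stefan–Boltzmann law, L ∝ R²T⁴, so
L_K/L_Y = (R_K/R_Y)² (T_K/T_Y)⁴ = (12.0)² × (1.55)⁴ = 144.0 × 5.772 = 831.2.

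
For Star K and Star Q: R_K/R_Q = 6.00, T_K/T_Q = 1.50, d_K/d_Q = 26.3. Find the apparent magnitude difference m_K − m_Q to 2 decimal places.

L_K/L_Q = (6.00)²(1.50)⁴ = 182.2.
F_K/F_Q = (L_K/L_Q)/(d_K/d_Q)² = 182.2/691.7 = 0.2635.
m_K − m_Q = −2.5 log₁₀(0.2635) = 1.45.

1.45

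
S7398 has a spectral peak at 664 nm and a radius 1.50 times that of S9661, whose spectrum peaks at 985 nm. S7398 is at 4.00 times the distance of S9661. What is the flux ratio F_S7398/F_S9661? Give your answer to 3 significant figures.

0.681

Wien's law: T_S7398/T_S9661 = λ_S9661/λ_S7398 = 985/664 = 1.483.
L_S7398/L_S9661 = (R_S7398/R_S9661)²(T_S7398/T_S9661)⁴ = (1.50)²(1.483)⁴ = 10.90.
F_S7398/F_S9661 = (L_S7398/L_S9661)/(d_S7398/d_S9661)² = 10.90/(4.00)² = 0.6810.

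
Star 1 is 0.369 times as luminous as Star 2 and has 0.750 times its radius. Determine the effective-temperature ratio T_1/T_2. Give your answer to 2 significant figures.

0.90

L ∝ R²T⁴ gives T ∝ (L/R²)^(1/4), so
T_1/T_2 = (0.369 / 0.750²)^(1/4) = (0.6560)^(1/4) = 0.9000.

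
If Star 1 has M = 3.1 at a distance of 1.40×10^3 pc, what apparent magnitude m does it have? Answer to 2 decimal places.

13.83

m = M + 5 log₁₀(d/10 pc) = 3.1 + 5 log₁₀(1.40×10^3/10)
  = 3.1 + 5 × 2.146 = 3.1 + 10.73 = 13.83.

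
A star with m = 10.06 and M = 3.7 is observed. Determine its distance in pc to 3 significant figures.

m − M = 5 log₁₀(d/10 pc)
10.06 − (3.7) = 6.36 = 5 log₁₀(d/10)
d = 10 × 10^(6.36/5) = 10 × 10^1.272 = 187.1 pc.

187 pc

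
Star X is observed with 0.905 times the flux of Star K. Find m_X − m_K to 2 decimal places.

m_X − m_K = −2.5 log₁₀(F_X/F_K) = −2.5 log₁₀(0.905) = −2.5 × (-0.043) = 0.108.

0.11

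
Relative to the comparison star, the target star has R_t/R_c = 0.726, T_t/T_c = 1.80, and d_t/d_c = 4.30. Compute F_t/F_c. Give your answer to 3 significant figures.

0.299

L_t/L_c = (R_t/R_c)²(T_t/T_c)⁴ = (0.726)² × (1.80)⁴ = 5.533.
F_t/F_c = (L_t/L_c)/(d_t/d_c)² = 5.533 / (4.30)² = 0.2992.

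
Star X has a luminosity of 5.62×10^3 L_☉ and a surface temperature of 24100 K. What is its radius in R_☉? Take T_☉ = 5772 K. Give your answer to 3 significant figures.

R/R_☉ = √(L/L_☉) / (T/T_☉)² = √(5.62×10^3) / (4.175)²
       = 74.97 / 17.43 = 4.300.

4.30 R_☉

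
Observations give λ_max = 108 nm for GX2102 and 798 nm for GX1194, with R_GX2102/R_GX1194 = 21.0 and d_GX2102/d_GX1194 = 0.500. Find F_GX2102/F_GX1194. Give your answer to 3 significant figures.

5.26×10^6

Wien's law: T_GX2102/T_GX1194 = λ_GX1194/λ_GX2102 = 798/108 = 7.389.
L_GX2102/L_GX1194 = (R_GX2102/R_GX1194)²(T_GX2102/T_GX1194)⁴ = (21.0)²(7.389)⁴ = 1.314×10^6.
F_GX2102/F_GX1194 = (L_GX2102/L_GX1194)/(d_GX2102/d_GX1194)² = 1.314×10^6/(0.500)² = 5.258×10^6.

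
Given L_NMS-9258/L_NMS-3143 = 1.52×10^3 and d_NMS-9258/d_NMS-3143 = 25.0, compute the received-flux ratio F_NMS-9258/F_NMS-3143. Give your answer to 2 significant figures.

F = L/(4πd²), so F_NMS-9258/F_NMS-3143 = (L_NMS-9258/L_NMS-3143) / (d_NMS-9258/d_NMS-3143)²
= 1.52×10^3 / (25.0)² = 1.52×10^3 / 625.0 = 2.432.

2.4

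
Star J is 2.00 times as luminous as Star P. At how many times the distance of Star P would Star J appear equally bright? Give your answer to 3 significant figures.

1.41

Equal flux requires L_J/d_J² = L_P/d_P², so d_J/d_P = √(L_J/L_P)
= √(2.00) = 1.414.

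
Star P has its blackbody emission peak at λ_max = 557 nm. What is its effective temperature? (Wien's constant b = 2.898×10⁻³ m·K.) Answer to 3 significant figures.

5.20×10^3 K

T = b/λ_max = 2.898×10⁻³ / (557×10⁻⁹) = 5203 K.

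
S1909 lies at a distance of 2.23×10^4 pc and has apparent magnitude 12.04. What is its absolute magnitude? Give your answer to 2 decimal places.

M = m − 5 log₁₀(d/10 pc) = 12.04 − 5 log₁₀(2.23×10^4/10)
  = 12.04 − 5 × 3.348 = 12.04 − 16.74 = -4.70.

-4.70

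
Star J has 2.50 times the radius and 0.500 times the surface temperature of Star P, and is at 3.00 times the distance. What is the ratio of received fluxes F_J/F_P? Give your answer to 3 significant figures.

0.0434

L_J/L_P = (R_J/R_P)²(T_J/T_P)⁴ = (2.50)² × (0.500)⁴ = 0.3906.
F_J/F_P = (L_J/L_P)/(d_J/d_P)² = 0.3906 / (3.00)² = 0.04340.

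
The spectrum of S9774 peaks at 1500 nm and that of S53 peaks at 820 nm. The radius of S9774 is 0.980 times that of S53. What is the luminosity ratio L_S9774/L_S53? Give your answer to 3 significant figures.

0.0858

Wien's law gives T ∝ 1/λ_max, so T_S9774/T_S53 = λ_S53/λ_S9774 = 820/1500 = 0.5467.
Then L ∝ R²T⁴ gives L_S9774/L_S53 = (0.980)² × (0.5467)⁴ = 0.9604 × 0.08931 = 0.08577.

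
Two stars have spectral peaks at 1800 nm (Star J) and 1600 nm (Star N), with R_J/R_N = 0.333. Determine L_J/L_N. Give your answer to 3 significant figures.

0.0692

Wien's law gives T ∝ 1/λ_max, so T_J/T_N = λ_N/λ_J = 1600/1800 = 0.8889.
Then L ∝ R²T⁴ gives L_J/L_N = (0.333)² × (0.8889)⁴ = 0.1109 × 0.6243 = 0.06923.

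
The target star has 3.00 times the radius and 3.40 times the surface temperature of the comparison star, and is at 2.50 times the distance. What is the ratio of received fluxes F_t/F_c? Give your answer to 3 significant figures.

L_t/L_c = (R_t/R_c)²(T_t/T_c)⁴ = (3.00)² × (3.40)⁴ = 1203.
F_t/F_c = (L_t/L_c)/(d_t/d_c)² = 1203 / (2.50)² = 192.4.

192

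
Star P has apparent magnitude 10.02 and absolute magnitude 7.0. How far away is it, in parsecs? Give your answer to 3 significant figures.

40.2 pc

m − M = 5 log₁₀(d/10 pc)
10.02 − (7.0) = 3.02 = 5 log₁₀(d/10)
d = 10 × 10^(3.02/5) = 10 × 10^0.604 = 40.18 pc.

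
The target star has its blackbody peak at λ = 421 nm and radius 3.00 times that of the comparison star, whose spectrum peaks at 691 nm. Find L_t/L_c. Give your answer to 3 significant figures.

Wien's law gives T ∝ 1/λ_max, so T_t/T_c = λ_c/λ_t = 691/421 = 1.641.
Then L ∝ R²T⁴ gives L_t/L_c = (3.00)² × (1.641)⁴ = 9.000 × 7.257 = 65.32.

65.3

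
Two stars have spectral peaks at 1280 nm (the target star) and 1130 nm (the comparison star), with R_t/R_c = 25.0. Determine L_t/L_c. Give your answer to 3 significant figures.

Wien's law gives T ∝ 1/λ_max, so T_t/T_c = λ_c/λ_t = 1130/1280 = 0.8828.
Then L ∝ R²T⁴ gives L_t/L_c = (25.0)² × (0.8828)⁴ = 625.0 × 0.6074 = 379.6.

380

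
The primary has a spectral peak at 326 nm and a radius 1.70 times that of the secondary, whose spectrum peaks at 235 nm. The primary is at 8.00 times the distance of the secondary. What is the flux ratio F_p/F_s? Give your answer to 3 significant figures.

0.0122

Wien's law: T_p/T_s = λ_s/λ_p = 235/326 = 0.7209.
L_p/L_s = (R_p/R_s)²(T_p/T_s)⁴ = (1.70)²(0.7209)⁴ = 0.7804.
F_p/F_s = (L_p/L_s)/(d_p/d_s)² = 0.7804/(8.00)² = 0.01219.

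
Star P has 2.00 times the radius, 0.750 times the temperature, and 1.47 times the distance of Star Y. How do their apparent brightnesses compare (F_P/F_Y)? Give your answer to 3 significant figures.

L_P/L_Y = (R_P/R_Y)²(T_P/T_Y)⁴ = (2.00)² × (0.750)⁴ = 1.266.
F_P/F_Y = (L_P/L_Y)/(d_P/d_Y)² = 1.266 / (1.47)² = 0.5857.

0.586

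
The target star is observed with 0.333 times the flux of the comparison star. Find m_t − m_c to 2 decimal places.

1.19

m_t − m_c = −2.5 log₁₀(F_t/F_c) = −2.5 log₁₀(0.333) = −2.5 × (-0.478) = 1.194.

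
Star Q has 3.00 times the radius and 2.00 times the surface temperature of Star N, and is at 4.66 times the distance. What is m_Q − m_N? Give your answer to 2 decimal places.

L_Q/L_N = (3.00)²(2.00)⁴ = 144.0.
F_Q/F_N = (L_Q/L_N)/(d_Q/d_N)² = 144.0/21.72 = 6.631.
m_Q − m_N = −2.5 log₁₀(6.631) = -2.05.

-2.05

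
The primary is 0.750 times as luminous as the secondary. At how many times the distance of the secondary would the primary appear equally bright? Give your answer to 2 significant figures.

0.87

Equal flux requires L_p/d_p² = L_s/d_s², so d_p/d_s = √(L_p/L_s)
= √(0.750) = 0.8660.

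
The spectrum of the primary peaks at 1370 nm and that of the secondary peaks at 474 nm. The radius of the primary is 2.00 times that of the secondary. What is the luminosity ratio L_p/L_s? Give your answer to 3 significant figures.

Wien's law gives T ∝ 1/λ_max, so T_p/T_s = λ_s/λ_p = 474/1370 = 0.3460.
Then L ∝ R²T⁴ gives L_p/L_s = (2.00)² × (0.3460)⁴ = 4.000 × 0.01433 = 0.05732.

0.0573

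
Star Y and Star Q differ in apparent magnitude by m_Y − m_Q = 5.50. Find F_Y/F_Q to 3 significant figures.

0.00631

F_Y/F_Q = 10^(−(m_Y − m_Q)/2.5) = 10^(-5.50/2.5) = 10^-2.200 = 0.006310.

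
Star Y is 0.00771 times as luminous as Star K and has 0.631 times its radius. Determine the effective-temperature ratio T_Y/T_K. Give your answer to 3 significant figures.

L ∝ R²T⁴ gives T ∝ (L/R²)^(1/4), so
T_Y/T_K = (0.00771 / 0.631²)^(1/4) = (0.01936)^(1/4) = 0.3730.

0.373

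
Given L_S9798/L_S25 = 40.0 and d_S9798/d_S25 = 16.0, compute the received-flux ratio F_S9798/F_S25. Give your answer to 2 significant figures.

0.16

F = L/(4πd²), so F_S9798/F_S25 = (L_S9798/L_S25) / (d_S9798/d_S25)²
= 40.0 / (16.0)² = 40.0 / 256.0 = 0.1562.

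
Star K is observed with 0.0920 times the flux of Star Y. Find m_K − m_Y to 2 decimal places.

m_K − m_Y = −2.5 log₁₀(F_K/F_Y) = −2.5 log₁₀(0.0920) = −2.5 × (-1.036) = 2.591.

2.59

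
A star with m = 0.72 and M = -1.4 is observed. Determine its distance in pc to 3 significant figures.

m − M = 5 log₁₀(d/10 pc)
0.72 − (-1.4) = 2.12 = 5 log₁₀(d/10)
d = 10 × 10^(2.12/5) = 10 × 10^0.424 = 26.55 pc.

26.5 pc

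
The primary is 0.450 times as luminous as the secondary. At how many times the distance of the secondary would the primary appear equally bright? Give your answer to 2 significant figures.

Equal flux requires L_p/d_p² = L_s/d_s², so d_p/d_s = √(L_p/L_s)
= √(0.450) = 0.6708.

0.67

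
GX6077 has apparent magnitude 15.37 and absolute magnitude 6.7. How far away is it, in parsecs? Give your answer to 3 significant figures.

542 pc

m − M = 5 log₁₀(d/10 pc)
15.37 − (6.7) = 8.67 = 5 log₁₀(d/10)
d = 10 × 10^(8.67/5) = 10 × 10^1.734 = 542.0 pc.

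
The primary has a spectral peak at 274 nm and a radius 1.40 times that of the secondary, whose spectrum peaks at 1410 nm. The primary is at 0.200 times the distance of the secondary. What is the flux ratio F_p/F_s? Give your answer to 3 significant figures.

Wien's law: T_p/T_s = λ_s/λ_p = 1410/274 = 5.146.
L_p/L_s = (R_p/R_s)²(T_p/T_s)⁴ = (1.40)²(5.146)⁴ = 1374.
F_p/F_s = (L_p/L_s)/(d_p/d_s)² = 1374/(0.200)² = 3.436×10^4.

3.44×10^4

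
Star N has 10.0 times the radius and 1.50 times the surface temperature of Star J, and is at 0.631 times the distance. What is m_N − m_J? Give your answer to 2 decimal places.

-7.76

L_N/L_J = (10.0)²(1.50)⁴ = 506.2.
F_N/F_J = (L_N/L_J)/(d_N/d_J)² = 506.2/0.3982 = 1271.
m_N − m_J = −2.5 log₁₀(1271) = -7.76.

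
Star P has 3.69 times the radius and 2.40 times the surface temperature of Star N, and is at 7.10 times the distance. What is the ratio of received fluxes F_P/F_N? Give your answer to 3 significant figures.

L_P/L_N = (R_P/R_N)²(T_P/T_N)⁴ = (3.69)² × (2.40)⁴ = 451.7.
F_P/F_N = (L_P/L_N)/(d_P/d_N)² = 451.7 / (7.10)² = 8.962.

8.96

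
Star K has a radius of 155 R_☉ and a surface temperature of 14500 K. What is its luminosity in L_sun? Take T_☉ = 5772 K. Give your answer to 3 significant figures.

L/L_☉ = (R/R_☉)² (T/T_☉)⁴ = (155)² × (14500/5772)⁴
       = 2.402×10^4 × (2.512)⁴ = 2.402×10^4 × 39.83 = 9.568×10^5.

9.57×10^5 L_sun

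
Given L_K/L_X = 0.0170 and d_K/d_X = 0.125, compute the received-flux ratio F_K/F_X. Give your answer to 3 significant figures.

1.09

F = L/(4πd²), so F_K/F_X = (L_K/L_X) / (d_K/d_X)²
= 0.0170 / (0.125)² = 0.0170 / 0.01562 = 1.088.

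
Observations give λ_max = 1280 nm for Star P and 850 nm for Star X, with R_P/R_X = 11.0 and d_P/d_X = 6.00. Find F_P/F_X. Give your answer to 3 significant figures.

Wien's law: T_P/T_X = λ_X/λ_P = 850/1280 = 0.6641.
L_P/L_X = (R_P/R_X)²(T_P/T_X)⁴ = (11.0)²(0.6641)⁴ = 23.53.
F_P/F_X = (L_P/L_X)/(d_P/d_X)² = 23.53/(6.00)² = 0.6536.

0.654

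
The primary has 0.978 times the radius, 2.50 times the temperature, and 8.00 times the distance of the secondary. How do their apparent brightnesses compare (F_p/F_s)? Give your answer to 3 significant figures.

0.584

L_p/L_s = (R_p/R_s)²(T_p/T_s)⁴ = (0.978)² × (2.50)⁴ = 37.36.
F_p/F_s = (L_p/L_s)/(d_p/d_s)² = 37.36 / (8.00)² = 0.5838.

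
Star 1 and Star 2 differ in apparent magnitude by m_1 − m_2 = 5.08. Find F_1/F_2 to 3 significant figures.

F_1/F_2 = 10^(−(m_1 − m_2)/2.5) = 10^(-5.08/2.5) = 10^-2.032 = 0.009290.

0.00929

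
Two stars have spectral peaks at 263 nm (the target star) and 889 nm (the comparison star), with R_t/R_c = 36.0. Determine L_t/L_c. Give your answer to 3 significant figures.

Wien's law gives T ∝ 1/λ_max, so T_t/T_c = λ_c/λ_t = 889/263 = 3.380.
Then L ∝ R²T⁴ gives L_t/L_c = (36.0)² × (3.380)⁴ = 1296 × 130.6 = 1.692×10^5.

1.69×10^5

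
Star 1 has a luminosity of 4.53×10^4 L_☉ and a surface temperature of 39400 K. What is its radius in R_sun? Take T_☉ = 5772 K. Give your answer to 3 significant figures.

4.57 R_sun

R/R_☉ = √(L/L_☉) / (T/T_☉)² = √(4.53×10^4) / (6.826)²
       = 212.8 / 46.60 = 4.568.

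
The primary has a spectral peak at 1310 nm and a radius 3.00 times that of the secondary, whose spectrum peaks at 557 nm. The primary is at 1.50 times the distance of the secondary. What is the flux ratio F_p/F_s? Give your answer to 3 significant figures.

Wien's law: T_p/T_s = λ_s/λ_p = 557/1310 = 0.4252.
L_p/L_s = (R_p/R_s)²(T_p/T_s)⁴ = (3.00)²(0.4252)⁴ = 0.2942.
F_p/F_s = (L_p/L_s)/(d_p/d_s)² = 0.2942/(1.50)² = 0.1307.

0.131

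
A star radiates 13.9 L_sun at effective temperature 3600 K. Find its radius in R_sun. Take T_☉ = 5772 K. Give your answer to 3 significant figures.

9.58 R_sun

R/R_☉ = √(L/L_☉) / (T/T_☉)² = √(13.9) / (0.6237)²
       = 3.728 / 0.3890 = 9.584.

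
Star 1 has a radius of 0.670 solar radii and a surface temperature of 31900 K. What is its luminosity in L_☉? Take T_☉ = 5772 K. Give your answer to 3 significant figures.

419 L_☉

L/L_☉ = (R/R_☉)² (T/T_☉)⁴ = (0.670)² × (31900/5772)⁴
       = 0.4489 × (5.527)⁴ = 0.4489 × 932.9 = 418.8.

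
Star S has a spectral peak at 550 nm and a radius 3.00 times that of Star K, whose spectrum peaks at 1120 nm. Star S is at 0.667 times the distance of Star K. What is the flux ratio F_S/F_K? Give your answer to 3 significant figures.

348

Wien's law: T_S/T_K = λ_K/λ_S = 1120/550 = 2.036.
L_S/L_K = (R_S/R_K)²(T_S/T_K)⁴ = (3.00)²(2.036)⁴ = 154.8.
F_S/F_K = (L_S/L_K)/(d_S/d_K)² = 154.8/(0.667)² = 347.9.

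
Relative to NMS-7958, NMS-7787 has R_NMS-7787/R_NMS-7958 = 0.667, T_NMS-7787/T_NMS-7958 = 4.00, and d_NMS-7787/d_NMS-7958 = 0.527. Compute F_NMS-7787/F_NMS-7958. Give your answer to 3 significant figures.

L_NMS-7787/L_NMS-7958 = (R_NMS-7787/R_NMS-7958)²(T_NMS-7787/T_NMS-7958)⁴ = (0.667)² × (4.00)⁴ = 113.9.
F_NMS-7787/F_NMS-7958 = (L_NMS-7787/L_NMS-7958)/(d_NMS-7787/d_NMS-7958)² = 113.9 / (0.527)² = 410.1.

410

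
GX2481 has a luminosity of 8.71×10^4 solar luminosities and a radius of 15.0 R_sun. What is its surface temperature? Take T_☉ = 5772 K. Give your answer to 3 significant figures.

2.56×10^4 K

T/T_☉ = (L/L_☉)^(1/4) / (R/R_☉)^(1/2)
T = 5772 × (8.71×10^4)^(1/4) / √(15.0) = 5772 × 17.18 / 3.873 = 2.560×10^4 K.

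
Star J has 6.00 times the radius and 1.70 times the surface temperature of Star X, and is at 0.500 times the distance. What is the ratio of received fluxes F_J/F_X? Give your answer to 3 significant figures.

L_J/L_X = (R_J/R_X)²(T_J/T_X)⁴ = (6.00)² × (1.70)⁴ = 300.7.
F_J/F_X = (L_J/L_X)/(d_J/d_X)² = 300.7 / (0.500)² = 1203.

1.20×10^3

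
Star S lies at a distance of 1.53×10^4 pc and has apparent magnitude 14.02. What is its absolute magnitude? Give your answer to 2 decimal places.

M = m − 5 log₁₀(d/10 pc) = 14.02 − 5 log₁₀(1.53×10^4/10)
  = 14.02 − 5 × 3.185 = 14.02 − 15.92 = -1.90.

-1.90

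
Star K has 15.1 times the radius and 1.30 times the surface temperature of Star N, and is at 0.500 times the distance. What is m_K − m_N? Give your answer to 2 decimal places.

-8.54

L_K/L_N = (15.1)²(1.30)⁴ = 651.2.
F_K/F_N = (L_K/L_N)/(d_K/d_N)² = 651.2/0.2500 = 2605.
m_K − m_N = −2.5 log₁₀(2605) = -8.54.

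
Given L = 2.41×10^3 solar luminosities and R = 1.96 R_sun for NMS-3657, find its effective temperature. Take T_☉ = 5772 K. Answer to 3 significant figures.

T/T_☉ = (L/L_☉)^(1/4) / (R/R_☉)^(1/2)
T = 5772 × (2.41×10^3)^(1/4) / √(1.96) = 5772 × 7.007 / 1.400 = 2.889×10^4 K.

2.89×10^4 K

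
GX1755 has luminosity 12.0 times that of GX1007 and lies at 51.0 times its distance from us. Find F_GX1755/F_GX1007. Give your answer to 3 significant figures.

0.00461

F = L/(4πd²), so F_GX1755/F_GX1007 = (L_GX1755/L_GX1007) / (d_GX1755/d_GX1007)²
= 12.0 / (51.0)² = 12.0 / 2601 = 0.004614.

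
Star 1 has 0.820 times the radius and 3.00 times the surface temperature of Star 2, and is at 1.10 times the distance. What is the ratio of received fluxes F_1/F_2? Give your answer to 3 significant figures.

45.0

L_1/L_2 = (R_1/R_2)²(T_1/T_2)⁴ = (0.820)² × (3.00)⁴ = 54.46.
F_1/F_2 = (L_1/L_2)/(d_1/d_2)² = 54.46 / (1.10)² = 45.01.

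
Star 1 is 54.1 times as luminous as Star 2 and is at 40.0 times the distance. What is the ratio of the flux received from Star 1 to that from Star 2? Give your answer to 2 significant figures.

F = L/(4πd²), so F_1/F_2 = (L_1/L_2) / (d_1/d_2)²
= 54.1 / (40.0)² = 54.1 / 1600 = 0.03381.

0.034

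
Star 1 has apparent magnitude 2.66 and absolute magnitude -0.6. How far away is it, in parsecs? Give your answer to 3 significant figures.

44.9 pc

m − M = 5 log₁₀(d/10 pc)
2.66 − (-0.6) = 3.26 = 5 log₁₀(d/10)
d = 10 × 10^(3.26/5) = 10 × 10^0.652 = 44.87 pc.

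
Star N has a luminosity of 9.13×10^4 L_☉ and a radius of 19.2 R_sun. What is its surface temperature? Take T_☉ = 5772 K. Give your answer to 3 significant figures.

2.29×10^4 K

T/T_☉ = (L/L_☉)^(1/4) / (R/R_☉)^(1/2)
T = 5772 × (9.13×10^4)^(1/4) / √(19.2) = 5772 × 17.38 / 4.382 = 2.290×10^4 K.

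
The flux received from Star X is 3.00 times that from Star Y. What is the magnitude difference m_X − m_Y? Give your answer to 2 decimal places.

m_X − m_Y = −2.5 log₁₀(F_X/F_Y) = −2.5 log₁₀(3.00) = −2.5 × (0.477) = -1.193.

-1.19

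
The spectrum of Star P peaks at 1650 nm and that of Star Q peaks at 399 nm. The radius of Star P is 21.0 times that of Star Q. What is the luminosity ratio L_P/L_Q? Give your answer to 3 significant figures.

Wien's law gives T ∝ 1/λ_max, so T_P/T_Q = λ_Q/λ_P = 399/1650 = 0.2418.
Then L ∝ R²T⁴ gives L_P/L_Q = (21.0)² × (0.2418)⁴ = 441.0 × 0.003419 = 1.508.

1.51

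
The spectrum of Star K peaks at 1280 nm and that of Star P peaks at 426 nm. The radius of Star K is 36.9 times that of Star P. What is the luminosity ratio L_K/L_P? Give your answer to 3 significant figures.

16.7

Wien's law gives T ∝ 1/λ_max, so T_K/T_P = λ_P/λ_K = 426/1280 = 0.3328.
Then L ∝ R²T⁴ gives L_K/L_P = (36.9)² × (0.3328)⁴ = 1362 × 0.01227 = 16.71.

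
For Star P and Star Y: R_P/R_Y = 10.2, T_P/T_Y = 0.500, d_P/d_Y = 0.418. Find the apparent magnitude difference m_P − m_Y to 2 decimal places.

L_P/L_Y = (10.2)²(0.500)⁴ = 6.502.
F_P/F_Y = (L_P/L_Y)/(d_P/d_Y)² = 6.502/0.1747 = 37.22.
m_P − m_Y = −2.5 log₁₀(37.22) = -3.93.

-3.93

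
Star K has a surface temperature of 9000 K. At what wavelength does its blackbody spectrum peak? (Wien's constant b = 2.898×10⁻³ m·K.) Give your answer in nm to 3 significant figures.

λ_max = b/T = 2.898×10⁻³ / 9000 = 3.22×10^-7 m = 322.0 nm.

322 nm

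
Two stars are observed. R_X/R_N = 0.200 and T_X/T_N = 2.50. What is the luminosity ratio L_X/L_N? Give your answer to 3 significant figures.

From the Stefan–Boltzmann law, L ∝ R²T⁴, so
L_X/L_N = (R_X/R_N)² (T_X/T_N)⁴ = (0.200)² × (2.50)⁴ = 0.04000 × 39.06 = 1.563.

1.56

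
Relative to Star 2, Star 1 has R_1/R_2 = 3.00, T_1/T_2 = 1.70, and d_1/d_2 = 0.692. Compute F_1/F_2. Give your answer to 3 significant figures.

157

L_1/L_2 = (R_1/R_2)²(T_1/T_2)⁴ = (3.00)² × (1.70)⁴ = 75.17.
F_1/F_2 = (L_1/L_2)/(d_1/d_2)² = 75.17 / (0.692)² = 157.0.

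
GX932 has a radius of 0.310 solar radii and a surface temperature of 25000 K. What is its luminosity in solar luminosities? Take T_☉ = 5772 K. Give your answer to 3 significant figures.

33.8 solar luminosities

L/L_☉ = (R/R_☉)² (T/T_☉)⁴ = (0.310)² × (25000/5772)⁴
       = 0.09610 × (4.331)⁴ = 0.09610 × 351.9 = 33.82.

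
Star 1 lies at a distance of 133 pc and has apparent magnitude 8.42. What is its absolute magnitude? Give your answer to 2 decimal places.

M = m − 5 log₁₀(d/10 pc) = 8.42 − 5 log₁₀(133/10)
  = 8.42 − 5 × 1.124 = 8.42 − 5.62 = 2.80.

2.80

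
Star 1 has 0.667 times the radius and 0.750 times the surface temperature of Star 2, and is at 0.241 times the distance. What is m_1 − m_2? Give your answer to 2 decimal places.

L_1/L_2 = (0.667)²(0.750)⁴ = 0.1408.
F_1/F_2 = (L_1/L_2)/(d_1/d_2)² = 0.1408/0.05808 = 2.424.
m_1 − m_2 = −2.5 log₁₀(2.424) = -0.96.

-0.96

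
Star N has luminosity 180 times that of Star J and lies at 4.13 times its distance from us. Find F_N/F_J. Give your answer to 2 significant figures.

11

F = L/(4πd²), so F_N/F_J = (L_N/L_J) / (d_N/d_J)²
= 180 / (4.13)² = 180 / 17.06 = 10.55.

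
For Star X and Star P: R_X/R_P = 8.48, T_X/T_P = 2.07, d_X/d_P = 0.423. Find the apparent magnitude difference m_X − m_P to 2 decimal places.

-9.67

L_X/L_P = (8.48)²(2.07)⁴ = 1320.
F_X/F_P = (L_X/L_P)/(d_X/d_P)² = 1320/0.1789 = 7379.
m_X − m_P = −2.5 log₁₀(7379) = -9.67.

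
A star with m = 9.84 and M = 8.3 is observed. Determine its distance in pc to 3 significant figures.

m − M = 5 log₁₀(d/10 pc)
9.84 − (8.3) = 1.54 = 5 log₁₀(d/10)
d = 10 × 10^(1.54/5) = 10 × 10^0.308 = 20.32 pc.

20.3 pc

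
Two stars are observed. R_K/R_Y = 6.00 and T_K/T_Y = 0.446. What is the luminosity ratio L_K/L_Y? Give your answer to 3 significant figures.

From the Stefan–Boltzmann law, L ∝ R²T⁴, so
L_K/L_Y = (R_K/R_Y)² (T_K/T_Y)⁴ = (6.00)² × (0.446)⁴ = 36.00 × 0.03957 = 1.424.

1.42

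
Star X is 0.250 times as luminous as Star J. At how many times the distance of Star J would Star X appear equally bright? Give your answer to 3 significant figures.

Equal flux requires L_X/d_X² = L_J/d_J², so d_X/d_J = √(L_X/L_J)
= √(0.250) = 0.5000.

0.500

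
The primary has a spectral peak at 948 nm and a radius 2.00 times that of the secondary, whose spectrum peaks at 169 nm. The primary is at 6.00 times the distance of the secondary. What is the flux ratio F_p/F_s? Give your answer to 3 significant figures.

1.12×10^-4

Wien's law: T_p/T_s = λ_s/λ_p = 169/948 = 0.1783.
L_p/L_s = (R_p/R_s)²(T_p/T_s)⁴ = (2.00)²(0.1783)⁴ = 0.004040.
F_p/F_s = (L_p/L_s)/(d_p/d_s)² = 0.004040/(6.00)² = 1.122×10^-4.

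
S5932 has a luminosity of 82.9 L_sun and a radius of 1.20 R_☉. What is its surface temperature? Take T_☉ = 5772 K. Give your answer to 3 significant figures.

1.59×10^4 K

T/T_☉ = (L/L_☉)^(1/4) / (R/R_☉)^(1/2)
T = 5772 × (82.9)^(1/4) / √(1.20) = 5772 × 3.017 / 1.095 = 1.590×10^4 K.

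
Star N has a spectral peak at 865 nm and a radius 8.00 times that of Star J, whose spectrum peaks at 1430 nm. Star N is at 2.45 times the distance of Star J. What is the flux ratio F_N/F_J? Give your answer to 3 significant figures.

79.6

Wien's law: T_N/T_J = λ_J/λ_N = 1430/865 = 1.653.
L_N/L_J = (R_N/R_J)²(T_N/T_J)⁴ = (8.00)²(1.653)⁴ = 478.0.
F_N/F_J = (L_N/L_J)/(d_N/d_J)² = 478.0/(2.45)² = 79.64.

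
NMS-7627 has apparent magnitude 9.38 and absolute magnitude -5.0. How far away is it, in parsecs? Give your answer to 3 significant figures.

m − M = 5 log₁₀(d/10 pc)
9.38 − (-5.0) = 14.38 = 5 log₁₀(d/10)
d = 10 × 10^(14.38/5) = 10 × 10^2.876 = 7516 pc.

7.52×10^3 pc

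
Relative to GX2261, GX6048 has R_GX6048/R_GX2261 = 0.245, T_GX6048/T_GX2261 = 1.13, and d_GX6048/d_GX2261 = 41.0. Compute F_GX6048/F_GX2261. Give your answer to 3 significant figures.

5.82×10^-5

L_GX6048/L_GX2261 = (R_GX6048/R_GX2261)²(T_GX6048/T_GX2261)⁴ = (0.245)² × (1.13)⁴ = 0.09787.
F_GX6048/F_GX2261 = (L_GX6048/L_GX2261)/(d_GX6048/d_GX2261)² = 0.09787 / (41.0)² = 5.822×10^-5.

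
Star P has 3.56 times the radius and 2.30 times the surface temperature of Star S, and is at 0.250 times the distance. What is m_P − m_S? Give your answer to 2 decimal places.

L_P/L_S = (3.56)²(2.30)⁴ = 354.7.
F_P/F_S = (L_P/L_S)/(d_P/d_S)² = 354.7/0.06250 = 5675.
m_P − m_S = −2.5 log₁₀(5675) = -9.38.

-9.38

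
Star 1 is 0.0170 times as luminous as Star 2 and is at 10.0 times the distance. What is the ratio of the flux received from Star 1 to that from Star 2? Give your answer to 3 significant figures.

F = L/(4πd²), so F_1/F_2 = (L_1/L_2) / (d_1/d_2)²
= 0.0170 / (10.0)² = 0.0170 / 100.0 = 1.700×10^-4.

1.70×10^-4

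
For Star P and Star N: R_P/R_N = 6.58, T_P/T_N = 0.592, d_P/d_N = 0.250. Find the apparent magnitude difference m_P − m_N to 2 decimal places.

-4.82

L_P/L_N = (6.58)²(0.592)⁴ = 5.318.
F_P/F_N = (L_P/L_N)/(d_P/d_N)² = 5.318/0.06250 = 85.09.
m_P − m_N = −2.5 log₁₀(85.09) = -4.82.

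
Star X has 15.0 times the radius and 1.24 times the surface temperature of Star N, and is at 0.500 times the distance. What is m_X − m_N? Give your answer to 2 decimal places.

-8.32

L_X/L_N = (15.0)²(1.24)⁴ = 531.9.
F_X/F_N = (L_X/L_N)/(d_X/d_N)² = 531.9/0.2500 = 2128.
m_X − m_N = −2.5 log₁₀(2128) = -8.32.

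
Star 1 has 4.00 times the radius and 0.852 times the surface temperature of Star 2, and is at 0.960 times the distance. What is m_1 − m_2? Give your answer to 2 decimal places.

L_1/L_2 = (4.00)²(0.852)⁴ = 8.431.
F_1/F_2 = (L_1/L_2)/(d_1/d_2)² = 8.431/0.9216 = 9.148.
m_1 − m_2 = −2.5 log₁₀(9.148) = -2.40.

-2.40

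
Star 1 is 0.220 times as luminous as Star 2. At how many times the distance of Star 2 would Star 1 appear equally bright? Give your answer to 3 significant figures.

Equal flux requires L_1/d_1² = L_2/d_2², so d_1/d_2 = √(L_1/L_2)
= √(0.220) = 0.4690.

0.469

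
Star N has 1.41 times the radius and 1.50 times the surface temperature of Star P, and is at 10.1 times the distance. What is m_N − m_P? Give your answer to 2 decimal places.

L_N/L_P = (1.41)²(1.50)⁴ = 10.06.
F_N/F_P = (L_N/L_P)/(d_N/d_P)² = 10.06/102.0 = 0.09866.
m_N − m_P = −2.5 log₁₀(0.09866) = 2.51.

2.51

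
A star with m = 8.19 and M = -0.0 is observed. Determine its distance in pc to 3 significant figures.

435 pc

m − M = 5 log₁₀(d/10 pc)
8.19 − (-0.0) = 8.19 = 5 log₁₀(d/10)
d = 10 × 10^(8.19/5) = 10 × 10^1.638 = 434.5 pc.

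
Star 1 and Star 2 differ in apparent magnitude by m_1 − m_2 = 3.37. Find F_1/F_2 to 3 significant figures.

F_1/F_2 = 10^(−(m_1 − m_2)/2.5) = 10^(-3.37/2.5) = 10^-1.348 = 0.04487.

0.0449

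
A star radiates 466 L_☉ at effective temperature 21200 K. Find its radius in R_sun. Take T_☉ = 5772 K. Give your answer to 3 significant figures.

R/R_☉ = √(L/L_☉) / (T/T_☉)² = √(466) / (3.673)²
       = 21.59 / 13.49 = 1.600.

1.60 R_sun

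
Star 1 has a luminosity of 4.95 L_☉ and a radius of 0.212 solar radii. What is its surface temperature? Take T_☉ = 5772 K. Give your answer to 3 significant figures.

1.87×10^4 K

T/T_☉ = (L/L_☉)^(1/4) / (R/R_☉)^(1/2)
T = 5772 × (4.95)^(1/4) / √(0.212) = 5772 × 1.492 / 0.4604 = 1.870×10^4 K.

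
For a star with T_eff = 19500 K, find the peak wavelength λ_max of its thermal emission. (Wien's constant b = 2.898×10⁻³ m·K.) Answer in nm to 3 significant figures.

149 nm

λ_max = b/T = 2.898×10⁻³ / 19500 = 1.49×10^-7 m = 148.6 nm.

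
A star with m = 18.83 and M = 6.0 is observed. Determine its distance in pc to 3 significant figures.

m − M = 5 log₁₀(d/10 pc)
18.83 − (6.0) = 12.83 = 5 log₁₀(d/10)
d = 10 × 10^(12.83/5) = 10 × 10^2.566 = 3681 pc.

3.68×10^3 pc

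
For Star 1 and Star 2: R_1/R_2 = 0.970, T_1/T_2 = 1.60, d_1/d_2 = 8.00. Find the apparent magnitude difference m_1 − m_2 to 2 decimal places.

2.54

L_1/L_2 = (0.970)²(1.60)⁴ = 6.166.
F_1/F_2 = (L_1/L_2)/(d_1/d_2)² = 6.166/64.00 = 0.09635.
m_1 − m_2 = −2.5 log₁₀(0.09635) = 2.54.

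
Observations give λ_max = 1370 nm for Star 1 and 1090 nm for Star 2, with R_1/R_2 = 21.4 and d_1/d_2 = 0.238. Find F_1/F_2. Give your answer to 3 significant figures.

Wien's law: T_1/T_2 = λ_2/λ_1 = 1090/1370 = 0.7956.
L_1/L_2 = (R_1/R_2)²(T_1/T_2)⁴ = (21.4)²(0.7956)⁴ = 183.5.
F_1/F_2 = (L_1/L_2)/(d_1/d_2)² = 183.5/(0.238)² = 3240.

3.24×10^3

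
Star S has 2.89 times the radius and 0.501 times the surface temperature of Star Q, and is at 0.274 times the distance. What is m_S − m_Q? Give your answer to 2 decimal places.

L_S/L_Q = (2.89)²(0.501)⁴ = 0.5262.
F_S/F_Q = (L_S/L_Q)/(d_S/d_Q)² = 0.5262/0.07508 = 7.009.
m_S − m_Q = −2.5 log₁₀(7.009) = -2.11.

-2.11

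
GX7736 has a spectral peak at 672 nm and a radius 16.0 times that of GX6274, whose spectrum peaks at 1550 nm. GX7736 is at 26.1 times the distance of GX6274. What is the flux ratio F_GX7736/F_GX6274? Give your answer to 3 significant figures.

Wien's law: T_GX7736/T_GX6274 = λ_GX6274/λ_GX7736 = 1550/672 = 2.307.
L_GX7736/L_GX6274 = (R_GX7736/R_GX6274)²(T_GX7736/T_GX6274)⁴ = (16.0)²(2.307)⁴ = 7246.
F_GX7736/F_GX6274 = (L_GX7736/L_GX6274)/(d_GX7736/d_GX6274)² = 7246/(26.1)² = 10.64.

10.6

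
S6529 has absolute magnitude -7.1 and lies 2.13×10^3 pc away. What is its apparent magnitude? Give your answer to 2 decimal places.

4.54

m = M + 5 log₁₀(d/10 pc) = -7.1 + 5 log₁₀(2.13×10^3/10)
  = -7.1 + 5 × 2.328 = -7.1 + 11.64 = 4.54.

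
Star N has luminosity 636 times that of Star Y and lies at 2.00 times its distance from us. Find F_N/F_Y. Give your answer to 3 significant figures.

F = L/(4πd²), so F_N/F_Y = (L_N/L_Y) / (d_N/d_Y)²
= 636 / (2.00)² = 636 / 4.000 = 159.0.

159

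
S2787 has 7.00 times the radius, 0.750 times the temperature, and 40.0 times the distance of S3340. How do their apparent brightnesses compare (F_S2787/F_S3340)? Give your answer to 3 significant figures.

0.00969

L_S2787/L_S3340 = (R_S2787/R_S3340)²(T_S2787/T_S3340)⁴ = (7.00)² × (0.750)⁴ = 15.50.
F_S2787/F_S3340 = (L_S2787/L_S3340)/(d_S2787/d_S3340)² = 15.50 / (40.0)² = 0.009690.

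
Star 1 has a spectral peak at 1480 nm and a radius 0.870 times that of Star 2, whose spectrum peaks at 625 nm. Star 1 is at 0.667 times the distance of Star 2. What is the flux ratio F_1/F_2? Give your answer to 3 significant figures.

0.0541

Wien's law: T_1/T_2 = λ_2/λ_1 = 625/1480 = 0.4223.
L_1/L_2 = (R_1/R_2)²(T_1/T_2)⁴ = (0.870)²(0.4223)⁴ = 0.02407.
F_1/F_2 = (L_1/L_2)/(d_1/d_2)² = 0.02407/(0.667)² = 0.05411.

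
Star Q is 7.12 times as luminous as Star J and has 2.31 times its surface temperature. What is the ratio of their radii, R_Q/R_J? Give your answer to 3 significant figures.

L ∝ R²T⁴ gives R ∝ √L / T², so
R_Q/R_J = √(7.12) / (2.31)² = 2.668 / 5.336 = 0.5001.

0.500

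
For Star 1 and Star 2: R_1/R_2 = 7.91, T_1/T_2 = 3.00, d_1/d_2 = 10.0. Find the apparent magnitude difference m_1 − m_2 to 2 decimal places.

L_1/L_2 = (7.91)²(3.00)⁴ = 5068.
F_1/F_2 = (L_1/L_2)/(d_1/d_2)² = 5068/100.0 = 50.68.
m_1 − m_2 = −2.5 log₁₀(50.68) = -4.26.

-4.26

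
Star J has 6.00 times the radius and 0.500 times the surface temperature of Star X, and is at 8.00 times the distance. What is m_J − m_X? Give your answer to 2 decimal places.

L_J/L_X = (6.00)²(0.500)⁴ = 2.250.
F_J/F_X = (L_J/L_X)/(d_J/d_X)² = 2.250/64.00 = 0.03516.
m_J − m_X = −2.5 log₁₀(0.03516) = 3.63.

3.63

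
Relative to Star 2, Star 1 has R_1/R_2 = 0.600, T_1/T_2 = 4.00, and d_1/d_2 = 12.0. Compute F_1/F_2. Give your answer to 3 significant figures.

L_1/L_2 = (R_1/R_2)²(T_1/T_2)⁴ = (0.600)² × (4.00)⁴ = 92.16.
F_1/F_2 = (L_1/L_2)/(d_1/d_2)² = 92.16 / (12.0)² = 0.6400.

0.640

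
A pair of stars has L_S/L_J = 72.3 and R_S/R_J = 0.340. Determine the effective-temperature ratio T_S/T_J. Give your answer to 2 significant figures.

5.0

L ∝ R²T⁴ gives T ∝ (L/R²)^(1/4), so
T_S/T_J = (72.3 / 0.340²)^(1/4) = (625.4)^(1/4) = 5.001.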